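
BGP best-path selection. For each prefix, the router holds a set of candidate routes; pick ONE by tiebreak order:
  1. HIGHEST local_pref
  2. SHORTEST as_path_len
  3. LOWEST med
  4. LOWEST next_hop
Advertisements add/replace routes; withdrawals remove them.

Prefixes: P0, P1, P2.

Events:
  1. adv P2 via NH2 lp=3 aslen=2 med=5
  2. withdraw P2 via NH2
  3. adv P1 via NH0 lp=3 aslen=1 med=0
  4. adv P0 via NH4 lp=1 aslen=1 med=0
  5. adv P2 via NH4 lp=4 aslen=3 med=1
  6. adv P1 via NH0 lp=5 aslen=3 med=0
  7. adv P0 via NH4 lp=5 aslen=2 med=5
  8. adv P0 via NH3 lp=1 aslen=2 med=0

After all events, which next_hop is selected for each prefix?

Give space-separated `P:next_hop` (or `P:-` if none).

Answer: P0:NH4 P1:NH0 P2:NH4

Derivation:
Op 1: best P0=- P1=- P2=NH2
Op 2: best P0=- P1=- P2=-
Op 3: best P0=- P1=NH0 P2=-
Op 4: best P0=NH4 P1=NH0 P2=-
Op 5: best P0=NH4 P1=NH0 P2=NH4
Op 6: best P0=NH4 P1=NH0 P2=NH4
Op 7: best P0=NH4 P1=NH0 P2=NH4
Op 8: best P0=NH4 P1=NH0 P2=NH4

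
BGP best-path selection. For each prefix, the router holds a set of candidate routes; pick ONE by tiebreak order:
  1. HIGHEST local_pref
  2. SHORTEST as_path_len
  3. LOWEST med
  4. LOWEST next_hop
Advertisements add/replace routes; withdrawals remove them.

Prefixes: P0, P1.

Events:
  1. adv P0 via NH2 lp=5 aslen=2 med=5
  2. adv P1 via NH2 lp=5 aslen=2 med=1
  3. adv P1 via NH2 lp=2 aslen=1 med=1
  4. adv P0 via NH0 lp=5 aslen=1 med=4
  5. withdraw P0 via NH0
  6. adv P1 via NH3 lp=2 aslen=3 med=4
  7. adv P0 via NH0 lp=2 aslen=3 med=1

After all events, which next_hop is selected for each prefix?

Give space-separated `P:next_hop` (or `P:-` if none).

Op 1: best P0=NH2 P1=-
Op 2: best P0=NH2 P1=NH2
Op 3: best P0=NH2 P1=NH2
Op 4: best P0=NH0 P1=NH2
Op 5: best P0=NH2 P1=NH2
Op 6: best P0=NH2 P1=NH2
Op 7: best P0=NH2 P1=NH2

Answer: P0:NH2 P1:NH2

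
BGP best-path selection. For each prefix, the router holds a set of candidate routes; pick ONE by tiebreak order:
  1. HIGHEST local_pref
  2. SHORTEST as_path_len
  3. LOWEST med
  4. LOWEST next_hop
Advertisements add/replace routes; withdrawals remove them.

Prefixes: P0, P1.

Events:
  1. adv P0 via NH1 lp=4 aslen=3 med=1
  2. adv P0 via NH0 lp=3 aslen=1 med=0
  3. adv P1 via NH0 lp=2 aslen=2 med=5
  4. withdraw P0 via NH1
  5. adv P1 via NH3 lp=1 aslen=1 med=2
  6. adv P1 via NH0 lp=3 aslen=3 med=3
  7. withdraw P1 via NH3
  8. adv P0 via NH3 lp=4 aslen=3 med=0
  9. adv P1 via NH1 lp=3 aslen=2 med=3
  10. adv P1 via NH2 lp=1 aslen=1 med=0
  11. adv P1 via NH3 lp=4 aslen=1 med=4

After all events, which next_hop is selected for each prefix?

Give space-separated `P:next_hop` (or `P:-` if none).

Answer: P0:NH3 P1:NH3

Derivation:
Op 1: best P0=NH1 P1=-
Op 2: best P0=NH1 P1=-
Op 3: best P0=NH1 P1=NH0
Op 4: best P0=NH0 P1=NH0
Op 5: best P0=NH0 P1=NH0
Op 6: best P0=NH0 P1=NH0
Op 7: best P0=NH0 P1=NH0
Op 8: best P0=NH3 P1=NH0
Op 9: best P0=NH3 P1=NH1
Op 10: best P0=NH3 P1=NH1
Op 11: best P0=NH3 P1=NH3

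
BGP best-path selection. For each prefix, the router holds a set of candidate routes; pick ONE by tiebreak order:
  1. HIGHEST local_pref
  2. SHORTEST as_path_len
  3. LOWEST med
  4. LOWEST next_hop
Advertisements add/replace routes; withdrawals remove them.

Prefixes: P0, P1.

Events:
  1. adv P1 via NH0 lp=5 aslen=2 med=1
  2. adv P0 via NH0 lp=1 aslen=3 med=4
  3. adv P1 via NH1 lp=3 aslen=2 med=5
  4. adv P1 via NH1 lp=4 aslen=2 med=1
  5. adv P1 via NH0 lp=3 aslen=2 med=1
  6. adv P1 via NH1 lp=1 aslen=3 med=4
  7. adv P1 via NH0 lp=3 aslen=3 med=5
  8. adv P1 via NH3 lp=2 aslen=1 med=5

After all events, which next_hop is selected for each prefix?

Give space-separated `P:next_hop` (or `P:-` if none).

Answer: P0:NH0 P1:NH0

Derivation:
Op 1: best P0=- P1=NH0
Op 2: best P0=NH0 P1=NH0
Op 3: best P0=NH0 P1=NH0
Op 4: best P0=NH0 P1=NH0
Op 5: best P0=NH0 P1=NH1
Op 6: best P0=NH0 P1=NH0
Op 7: best P0=NH0 P1=NH0
Op 8: best P0=NH0 P1=NH0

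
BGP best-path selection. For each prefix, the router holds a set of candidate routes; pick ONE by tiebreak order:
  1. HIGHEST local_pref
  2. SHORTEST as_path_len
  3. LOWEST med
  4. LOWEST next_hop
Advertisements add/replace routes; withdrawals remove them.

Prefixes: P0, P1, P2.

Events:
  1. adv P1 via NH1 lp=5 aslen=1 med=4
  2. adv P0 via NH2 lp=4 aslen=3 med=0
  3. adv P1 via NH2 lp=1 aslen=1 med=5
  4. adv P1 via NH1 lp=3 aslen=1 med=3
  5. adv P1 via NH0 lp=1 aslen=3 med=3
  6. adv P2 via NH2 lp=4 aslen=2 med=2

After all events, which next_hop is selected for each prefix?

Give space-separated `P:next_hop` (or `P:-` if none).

Answer: P0:NH2 P1:NH1 P2:NH2

Derivation:
Op 1: best P0=- P1=NH1 P2=-
Op 2: best P0=NH2 P1=NH1 P2=-
Op 3: best P0=NH2 P1=NH1 P2=-
Op 4: best P0=NH2 P1=NH1 P2=-
Op 5: best P0=NH2 P1=NH1 P2=-
Op 6: best P0=NH2 P1=NH1 P2=NH2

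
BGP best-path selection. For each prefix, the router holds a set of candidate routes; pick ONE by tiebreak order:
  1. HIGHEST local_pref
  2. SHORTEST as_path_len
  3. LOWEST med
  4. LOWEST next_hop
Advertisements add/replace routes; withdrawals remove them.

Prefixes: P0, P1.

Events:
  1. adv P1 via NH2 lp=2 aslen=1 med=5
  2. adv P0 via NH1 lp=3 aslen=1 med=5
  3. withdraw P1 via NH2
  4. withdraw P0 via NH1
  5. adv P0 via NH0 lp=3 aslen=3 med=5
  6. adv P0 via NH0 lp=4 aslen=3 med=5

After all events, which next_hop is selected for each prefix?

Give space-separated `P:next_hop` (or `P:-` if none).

Answer: P0:NH0 P1:-

Derivation:
Op 1: best P0=- P1=NH2
Op 2: best P0=NH1 P1=NH2
Op 3: best P0=NH1 P1=-
Op 4: best P0=- P1=-
Op 5: best P0=NH0 P1=-
Op 6: best P0=NH0 P1=-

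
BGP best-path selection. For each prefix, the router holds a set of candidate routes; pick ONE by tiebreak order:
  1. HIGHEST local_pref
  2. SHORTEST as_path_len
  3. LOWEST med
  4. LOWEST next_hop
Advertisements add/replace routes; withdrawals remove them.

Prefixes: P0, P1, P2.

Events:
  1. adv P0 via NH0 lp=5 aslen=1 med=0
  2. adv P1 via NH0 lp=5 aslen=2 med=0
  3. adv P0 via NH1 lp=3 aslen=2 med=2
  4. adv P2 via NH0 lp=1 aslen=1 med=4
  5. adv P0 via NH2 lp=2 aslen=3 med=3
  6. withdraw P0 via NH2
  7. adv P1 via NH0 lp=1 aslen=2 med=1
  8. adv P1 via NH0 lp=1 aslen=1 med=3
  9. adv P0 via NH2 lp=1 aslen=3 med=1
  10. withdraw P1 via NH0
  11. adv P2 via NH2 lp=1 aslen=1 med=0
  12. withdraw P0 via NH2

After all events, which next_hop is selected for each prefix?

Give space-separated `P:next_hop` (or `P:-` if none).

Answer: P0:NH0 P1:- P2:NH2

Derivation:
Op 1: best P0=NH0 P1=- P2=-
Op 2: best P0=NH0 P1=NH0 P2=-
Op 3: best P0=NH0 P1=NH0 P2=-
Op 4: best P0=NH0 P1=NH0 P2=NH0
Op 5: best P0=NH0 P1=NH0 P2=NH0
Op 6: best P0=NH0 P1=NH0 P2=NH0
Op 7: best P0=NH0 P1=NH0 P2=NH0
Op 8: best P0=NH0 P1=NH0 P2=NH0
Op 9: best P0=NH0 P1=NH0 P2=NH0
Op 10: best P0=NH0 P1=- P2=NH0
Op 11: best P0=NH0 P1=- P2=NH2
Op 12: best P0=NH0 P1=- P2=NH2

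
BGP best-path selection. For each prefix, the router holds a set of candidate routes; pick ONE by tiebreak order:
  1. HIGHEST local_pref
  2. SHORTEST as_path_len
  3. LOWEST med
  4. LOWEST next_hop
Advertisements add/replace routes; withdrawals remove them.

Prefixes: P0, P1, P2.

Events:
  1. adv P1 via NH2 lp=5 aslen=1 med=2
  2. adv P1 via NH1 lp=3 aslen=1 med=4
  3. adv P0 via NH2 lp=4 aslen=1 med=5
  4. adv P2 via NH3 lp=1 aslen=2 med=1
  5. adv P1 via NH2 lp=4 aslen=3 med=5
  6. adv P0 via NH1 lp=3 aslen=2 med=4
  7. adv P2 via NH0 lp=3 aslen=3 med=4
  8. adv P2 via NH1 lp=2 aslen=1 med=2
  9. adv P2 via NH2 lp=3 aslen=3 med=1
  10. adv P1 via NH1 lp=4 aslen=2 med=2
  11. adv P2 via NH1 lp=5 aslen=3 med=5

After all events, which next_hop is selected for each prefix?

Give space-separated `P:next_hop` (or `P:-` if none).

Answer: P0:NH2 P1:NH1 P2:NH1

Derivation:
Op 1: best P0=- P1=NH2 P2=-
Op 2: best P0=- P1=NH2 P2=-
Op 3: best P0=NH2 P1=NH2 P2=-
Op 4: best P0=NH2 P1=NH2 P2=NH3
Op 5: best P0=NH2 P1=NH2 P2=NH3
Op 6: best P0=NH2 P1=NH2 P2=NH3
Op 7: best P0=NH2 P1=NH2 P2=NH0
Op 8: best P0=NH2 P1=NH2 P2=NH0
Op 9: best P0=NH2 P1=NH2 P2=NH2
Op 10: best P0=NH2 P1=NH1 P2=NH2
Op 11: best P0=NH2 P1=NH1 P2=NH1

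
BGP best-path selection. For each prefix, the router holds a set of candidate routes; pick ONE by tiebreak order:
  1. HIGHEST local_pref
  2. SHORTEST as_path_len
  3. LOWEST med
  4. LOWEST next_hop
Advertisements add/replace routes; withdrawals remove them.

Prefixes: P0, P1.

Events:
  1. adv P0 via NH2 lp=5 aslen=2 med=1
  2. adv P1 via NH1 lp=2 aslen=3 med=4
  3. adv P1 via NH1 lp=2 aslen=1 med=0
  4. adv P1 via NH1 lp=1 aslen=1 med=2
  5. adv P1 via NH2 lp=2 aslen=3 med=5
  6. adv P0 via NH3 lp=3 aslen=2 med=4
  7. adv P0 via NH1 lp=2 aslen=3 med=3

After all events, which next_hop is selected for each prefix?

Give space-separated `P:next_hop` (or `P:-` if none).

Op 1: best P0=NH2 P1=-
Op 2: best P0=NH2 P1=NH1
Op 3: best P0=NH2 P1=NH1
Op 4: best P0=NH2 P1=NH1
Op 5: best P0=NH2 P1=NH2
Op 6: best P0=NH2 P1=NH2
Op 7: best P0=NH2 P1=NH2

Answer: P0:NH2 P1:NH2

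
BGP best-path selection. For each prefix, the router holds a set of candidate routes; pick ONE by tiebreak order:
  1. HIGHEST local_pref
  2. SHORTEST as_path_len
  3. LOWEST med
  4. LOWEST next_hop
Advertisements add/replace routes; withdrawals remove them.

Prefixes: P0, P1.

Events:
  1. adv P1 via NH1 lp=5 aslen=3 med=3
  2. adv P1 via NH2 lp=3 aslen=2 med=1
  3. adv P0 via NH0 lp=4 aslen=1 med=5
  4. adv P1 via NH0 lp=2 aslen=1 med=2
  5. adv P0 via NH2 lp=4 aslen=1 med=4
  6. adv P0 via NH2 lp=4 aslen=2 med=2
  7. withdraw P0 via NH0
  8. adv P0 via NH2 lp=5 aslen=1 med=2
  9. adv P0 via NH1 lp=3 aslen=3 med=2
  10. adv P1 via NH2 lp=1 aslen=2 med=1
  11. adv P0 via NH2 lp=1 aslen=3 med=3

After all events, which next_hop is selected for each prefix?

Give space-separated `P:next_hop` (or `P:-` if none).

Op 1: best P0=- P1=NH1
Op 2: best P0=- P1=NH1
Op 3: best P0=NH0 P1=NH1
Op 4: best P0=NH0 P1=NH1
Op 5: best P0=NH2 P1=NH1
Op 6: best P0=NH0 P1=NH1
Op 7: best P0=NH2 P1=NH1
Op 8: best P0=NH2 P1=NH1
Op 9: best P0=NH2 P1=NH1
Op 10: best P0=NH2 P1=NH1
Op 11: best P0=NH1 P1=NH1

Answer: P0:NH1 P1:NH1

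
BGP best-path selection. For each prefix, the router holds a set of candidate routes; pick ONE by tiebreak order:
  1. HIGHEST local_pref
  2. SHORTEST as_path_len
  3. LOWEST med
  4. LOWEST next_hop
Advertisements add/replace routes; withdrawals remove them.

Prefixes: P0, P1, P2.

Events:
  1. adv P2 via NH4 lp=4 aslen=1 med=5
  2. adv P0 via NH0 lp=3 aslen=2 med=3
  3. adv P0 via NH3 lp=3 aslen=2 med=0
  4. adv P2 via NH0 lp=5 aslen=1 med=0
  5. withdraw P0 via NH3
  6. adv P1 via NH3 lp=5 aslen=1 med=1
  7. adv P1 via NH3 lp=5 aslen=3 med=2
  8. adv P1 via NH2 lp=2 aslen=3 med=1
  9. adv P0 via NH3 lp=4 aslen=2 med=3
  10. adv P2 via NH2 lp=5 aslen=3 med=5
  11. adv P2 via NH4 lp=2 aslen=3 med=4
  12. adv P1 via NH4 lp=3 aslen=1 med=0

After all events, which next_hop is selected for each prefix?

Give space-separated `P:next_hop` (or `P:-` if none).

Op 1: best P0=- P1=- P2=NH4
Op 2: best P0=NH0 P1=- P2=NH4
Op 3: best P0=NH3 P1=- P2=NH4
Op 4: best P0=NH3 P1=- P2=NH0
Op 5: best P0=NH0 P1=- P2=NH0
Op 6: best P0=NH0 P1=NH3 P2=NH0
Op 7: best P0=NH0 P1=NH3 P2=NH0
Op 8: best P0=NH0 P1=NH3 P2=NH0
Op 9: best P0=NH3 P1=NH3 P2=NH0
Op 10: best P0=NH3 P1=NH3 P2=NH0
Op 11: best P0=NH3 P1=NH3 P2=NH0
Op 12: best P0=NH3 P1=NH3 P2=NH0

Answer: P0:NH3 P1:NH3 P2:NH0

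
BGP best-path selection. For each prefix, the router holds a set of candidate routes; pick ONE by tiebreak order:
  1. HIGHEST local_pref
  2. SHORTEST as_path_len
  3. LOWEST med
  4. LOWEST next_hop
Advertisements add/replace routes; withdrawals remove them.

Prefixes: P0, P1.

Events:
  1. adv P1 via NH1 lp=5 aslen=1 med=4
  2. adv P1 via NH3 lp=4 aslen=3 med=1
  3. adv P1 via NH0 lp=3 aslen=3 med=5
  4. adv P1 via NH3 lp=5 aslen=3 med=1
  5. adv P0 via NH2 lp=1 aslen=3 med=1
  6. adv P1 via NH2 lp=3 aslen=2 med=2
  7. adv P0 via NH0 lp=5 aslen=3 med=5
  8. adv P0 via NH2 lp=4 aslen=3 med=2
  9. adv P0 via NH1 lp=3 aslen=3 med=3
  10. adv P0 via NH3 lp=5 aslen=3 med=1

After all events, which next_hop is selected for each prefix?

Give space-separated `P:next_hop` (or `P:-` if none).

Op 1: best P0=- P1=NH1
Op 2: best P0=- P1=NH1
Op 3: best P0=- P1=NH1
Op 4: best P0=- P1=NH1
Op 5: best P0=NH2 P1=NH1
Op 6: best P0=NH2 P1=NH1
Op 7: best P0=NH0 P1=NH1
Op 8: best P0=NH0 P1=NH1
Op 9: best P0=NH0 P1=NH1
Op 10: best P0=NH3 P1=NH1

Answer: P0:NH3 P1:NH1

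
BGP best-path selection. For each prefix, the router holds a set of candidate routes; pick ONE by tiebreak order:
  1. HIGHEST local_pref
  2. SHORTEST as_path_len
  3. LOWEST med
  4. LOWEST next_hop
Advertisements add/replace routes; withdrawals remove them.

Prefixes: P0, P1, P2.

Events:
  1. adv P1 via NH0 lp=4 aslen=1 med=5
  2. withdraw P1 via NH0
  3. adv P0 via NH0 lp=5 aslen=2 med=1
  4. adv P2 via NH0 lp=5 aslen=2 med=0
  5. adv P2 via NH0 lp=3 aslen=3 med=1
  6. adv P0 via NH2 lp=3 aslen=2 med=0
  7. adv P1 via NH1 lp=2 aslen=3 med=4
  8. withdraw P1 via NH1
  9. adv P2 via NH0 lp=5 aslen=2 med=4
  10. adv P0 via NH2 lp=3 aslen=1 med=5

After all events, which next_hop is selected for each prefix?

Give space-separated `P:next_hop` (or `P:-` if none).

Answer: P0:NH0 P1:- P2:NH0

Derivation:
Op 1: best P0=- P1=NH0 P2=-
Op 2: best P0=- P1=- P2=-
Op 3: best P0=NH0 P1=- P2=-
Op 4: best P0=NH0 P1=- P2=NH0
Op 5: best P0=NH0 P1=- P2=NH0
Op 6: best P0=NH0 P1=- P2=NH0
Op 7: best P0=NH0 P1=NH1 P2=NH0
Op 8: best P0=NH0 P1=- P2=NH0
Op 9: best P0=NH0 P1=- P2=NH0
Op 10: best P0=NH0 P1=- P2=NH0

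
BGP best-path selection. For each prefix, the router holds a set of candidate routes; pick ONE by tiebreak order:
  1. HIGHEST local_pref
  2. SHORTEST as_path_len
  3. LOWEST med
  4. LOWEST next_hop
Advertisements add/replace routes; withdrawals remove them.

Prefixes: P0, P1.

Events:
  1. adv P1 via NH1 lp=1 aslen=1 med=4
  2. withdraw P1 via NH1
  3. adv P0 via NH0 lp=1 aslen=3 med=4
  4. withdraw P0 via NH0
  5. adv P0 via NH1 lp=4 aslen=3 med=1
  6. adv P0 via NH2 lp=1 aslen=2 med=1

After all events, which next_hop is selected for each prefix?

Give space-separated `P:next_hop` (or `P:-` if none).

Op 1: best P0=- P1=NH1
Op 2: best P0=- P1=-
Op 3: best P0=NH0 P1=-
Op 4: best P0=- P1=-
Op 5: best P0=NH1 P1=-
Op 6: best P0=NH1 P1=-

Answer: P0:NH1 P1:-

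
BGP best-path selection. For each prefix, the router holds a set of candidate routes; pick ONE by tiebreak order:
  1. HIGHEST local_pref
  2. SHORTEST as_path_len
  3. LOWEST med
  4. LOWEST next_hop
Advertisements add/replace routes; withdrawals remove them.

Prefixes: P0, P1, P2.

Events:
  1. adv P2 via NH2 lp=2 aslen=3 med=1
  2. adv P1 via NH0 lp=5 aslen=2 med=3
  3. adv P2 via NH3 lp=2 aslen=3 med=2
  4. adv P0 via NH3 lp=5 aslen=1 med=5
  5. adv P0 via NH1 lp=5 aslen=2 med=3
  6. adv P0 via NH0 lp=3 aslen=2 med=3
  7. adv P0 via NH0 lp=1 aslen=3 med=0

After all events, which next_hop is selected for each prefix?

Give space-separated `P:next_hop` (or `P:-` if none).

Answer: P0:NH3 P1:NH0 P2:NH2

Derivation:
Op 1: best P0=- P1=- P2=NH2
Op 2: best P0=- P1=NH0 P2=NH2
Op 3: best P0=- P1=NH0 P2=NH2
Op 4: best P0=NH3 P1=NH0 P2=NH2
Op 5: best P0=NH3 P1=NH0 P2=NH2
Op 6: best P0=NH3 P1=NH0 P2=NH2
Op 7: best P0=NH3 P1=NH0 P2=NH2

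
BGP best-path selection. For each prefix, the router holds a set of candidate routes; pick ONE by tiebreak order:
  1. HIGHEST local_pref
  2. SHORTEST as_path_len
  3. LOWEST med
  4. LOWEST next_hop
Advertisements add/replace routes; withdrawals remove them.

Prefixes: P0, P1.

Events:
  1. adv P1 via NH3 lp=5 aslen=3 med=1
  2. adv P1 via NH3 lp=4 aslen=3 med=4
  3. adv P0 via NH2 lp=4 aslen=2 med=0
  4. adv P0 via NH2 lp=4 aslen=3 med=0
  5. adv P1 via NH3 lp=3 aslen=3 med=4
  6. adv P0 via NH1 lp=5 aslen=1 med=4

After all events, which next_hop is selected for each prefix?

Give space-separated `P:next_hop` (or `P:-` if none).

Answer: P0:NH1 P1:NH3

Derivation:
Op 1: best P0=- P1=NH3
Op 2: best P0=- P1=NH3
Op 3: best P0=NH2 P1=NH3
Op 4: best P0=NH2 P1=NH3
Op 5: best P0=NH2 P1=NH3
Op 6: best P0=NH1 P1=NH3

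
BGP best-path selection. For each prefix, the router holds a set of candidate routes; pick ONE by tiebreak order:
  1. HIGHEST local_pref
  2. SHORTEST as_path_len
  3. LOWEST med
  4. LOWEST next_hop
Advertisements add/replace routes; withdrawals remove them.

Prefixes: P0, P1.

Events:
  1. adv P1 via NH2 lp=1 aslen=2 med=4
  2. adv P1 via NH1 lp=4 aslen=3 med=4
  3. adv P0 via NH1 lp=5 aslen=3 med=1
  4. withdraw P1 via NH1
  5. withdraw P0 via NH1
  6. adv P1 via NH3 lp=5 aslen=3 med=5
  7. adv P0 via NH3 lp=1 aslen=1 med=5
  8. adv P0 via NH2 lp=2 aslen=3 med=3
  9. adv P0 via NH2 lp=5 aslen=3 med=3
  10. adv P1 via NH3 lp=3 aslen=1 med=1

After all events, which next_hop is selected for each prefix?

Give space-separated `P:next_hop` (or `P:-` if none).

Op 1: best P0=- P1=NH2
Op 2: best P0=- P1=NH1
Op 3: best P0=NH1 P1=NH1
Op 4: best P0=NH1 P1=NH2
Op 5: best P0=- P1=NH2
Op 6: best P0=- P1=NH3
Op 7: best P0=NH3 P1=NH3
Op 8: best P0=NH2 P1=NH3
Op 9: best P0=NH2 P1=NH3
Op 10: best P0=NH2 P1=NH3

Answer: P0:NH2 P1:NH3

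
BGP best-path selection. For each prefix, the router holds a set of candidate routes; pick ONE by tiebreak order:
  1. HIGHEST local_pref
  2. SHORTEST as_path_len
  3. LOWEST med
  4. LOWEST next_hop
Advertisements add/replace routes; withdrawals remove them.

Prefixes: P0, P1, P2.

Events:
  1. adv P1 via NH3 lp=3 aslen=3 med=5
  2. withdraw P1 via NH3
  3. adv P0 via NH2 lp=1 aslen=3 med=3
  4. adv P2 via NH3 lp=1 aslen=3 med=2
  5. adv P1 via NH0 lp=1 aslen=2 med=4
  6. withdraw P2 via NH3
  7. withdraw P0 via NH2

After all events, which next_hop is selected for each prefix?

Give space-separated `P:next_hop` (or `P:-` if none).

Op 1: best P0=- P1=NH3 P2=-
Op 2: best P0=- P1=- P2=-
Op 3: best P0=NH2 P1=- P2=-
Op 4: best P0=NH2 P1=- P2=NH3
Op 5: best P0=NH2 P1=NH0 P2=NH3
Op 6: best P0=NH2 P1=NH0 P2=-
Op 7: best P0=- P1=NH0 P2=-

Answer: P0:- P1:NH0 P2:-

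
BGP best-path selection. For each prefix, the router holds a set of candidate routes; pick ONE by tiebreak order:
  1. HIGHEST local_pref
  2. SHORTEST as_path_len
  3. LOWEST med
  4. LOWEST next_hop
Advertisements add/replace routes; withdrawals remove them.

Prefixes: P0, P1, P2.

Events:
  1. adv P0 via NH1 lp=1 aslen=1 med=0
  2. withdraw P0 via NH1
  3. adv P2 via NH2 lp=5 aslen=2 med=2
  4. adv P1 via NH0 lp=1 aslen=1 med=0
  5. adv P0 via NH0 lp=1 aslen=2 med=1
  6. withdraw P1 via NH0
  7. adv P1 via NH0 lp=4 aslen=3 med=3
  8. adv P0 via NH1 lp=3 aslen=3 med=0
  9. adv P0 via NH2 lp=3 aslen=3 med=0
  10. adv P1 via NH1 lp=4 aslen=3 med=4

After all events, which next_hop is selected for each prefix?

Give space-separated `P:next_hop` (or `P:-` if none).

Answer: P0:NH1 P1:NH0 P2:NH2

Derivation:
Op 1: best P0=NH1 P1=- P2=-
Op 2: best P0=- P1=- P2=-
Op 3: best P0=- P1=- P2=NH2
Op 4: best P0=- P1=NH0 P2=NH2
Op 5: best P0=NH0 P1=NH0 P2=NH2
Op 6: best P0=NH0 P1=- P2=NH2
Op 7: best P0=NH0 P1=NH0 P2=NH2
Op 8: best P0=NH1 P1=NH0 P2=NH2
Op 9: best P0=NH1 P1=NH0 P2=NH2
Op 10: best P0=NH1 P1=NH0 P2=NH2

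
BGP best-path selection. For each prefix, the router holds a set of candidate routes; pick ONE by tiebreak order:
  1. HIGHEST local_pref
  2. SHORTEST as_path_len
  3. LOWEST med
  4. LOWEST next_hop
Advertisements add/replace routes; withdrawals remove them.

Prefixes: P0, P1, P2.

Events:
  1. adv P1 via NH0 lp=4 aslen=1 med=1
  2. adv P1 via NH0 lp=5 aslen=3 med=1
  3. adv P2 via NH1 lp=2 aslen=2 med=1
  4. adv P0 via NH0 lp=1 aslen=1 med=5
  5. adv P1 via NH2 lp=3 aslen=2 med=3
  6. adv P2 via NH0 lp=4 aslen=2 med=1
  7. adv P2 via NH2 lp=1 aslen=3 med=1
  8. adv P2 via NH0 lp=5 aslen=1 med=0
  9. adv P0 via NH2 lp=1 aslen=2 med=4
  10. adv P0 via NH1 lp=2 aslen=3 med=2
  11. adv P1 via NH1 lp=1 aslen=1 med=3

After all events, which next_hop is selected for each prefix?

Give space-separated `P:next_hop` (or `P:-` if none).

Answer: P0:NH1 P1:NH0 P2:NH0

Derivation:
Op 1: best P0=- P1=NH0 P2=-
Op 2: best P0=- P1=NH0 P2=-
Op 3: best P0=- P1=NH0 P2=NH1
Op 4: best P0=NH0 P1=NH0 P2=NH1
Op 5: best P0=NH0 P1=NH0 P2=NH1
Op 6: best P0=NH0 P1=NH0 P2=NH0
Op 7: best P0=NH0 P1=NH0 P2=NH0
Op 8: best P0=NH0 P1=NH0 P2=NH0
Op 9: best P0=NH0 P1=NH0 P2=NH0
Op 10: best P0=NH1 P1=NH0 P2=NH0
Op 11: best P0=NH1 P1=NH0 P2=NH0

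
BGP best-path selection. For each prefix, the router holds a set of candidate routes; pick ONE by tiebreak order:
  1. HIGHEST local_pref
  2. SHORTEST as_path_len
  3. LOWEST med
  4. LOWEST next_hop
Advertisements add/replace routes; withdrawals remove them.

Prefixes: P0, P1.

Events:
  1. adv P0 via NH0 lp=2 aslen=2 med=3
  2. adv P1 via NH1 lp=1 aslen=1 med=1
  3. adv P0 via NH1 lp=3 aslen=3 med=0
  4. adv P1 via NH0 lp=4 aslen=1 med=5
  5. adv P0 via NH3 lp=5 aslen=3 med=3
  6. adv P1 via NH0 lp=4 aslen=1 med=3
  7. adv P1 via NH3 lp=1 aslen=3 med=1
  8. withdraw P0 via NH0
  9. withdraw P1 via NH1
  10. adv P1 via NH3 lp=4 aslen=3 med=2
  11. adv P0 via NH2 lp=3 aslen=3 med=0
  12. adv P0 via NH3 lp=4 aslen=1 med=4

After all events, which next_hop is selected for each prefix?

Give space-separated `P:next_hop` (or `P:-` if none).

Op 1: best P0=NH0 P1=-
Op 2: best P0=NH0 P1=NH1
Op 3: best P0=NH1 P1=NH1
Op 4: best P0=NH1 P1=NH0
Op 5: best P0=NH3 P1=NH0
Op 6: best P0=NH3 P1=NH0
Op 7: best P0=NH3 P1=NH0
Op 8: best P0=NH3 P1=NH0
Op 9: best P0=NH3 P1=NH0
Op 10: best P0=NH3 P1=NH0
Op 11: best P0=NH3 P1=NH0
Op 12: best P0=NH3 P1=NH0

Answer: P0:NH3 P1:NH0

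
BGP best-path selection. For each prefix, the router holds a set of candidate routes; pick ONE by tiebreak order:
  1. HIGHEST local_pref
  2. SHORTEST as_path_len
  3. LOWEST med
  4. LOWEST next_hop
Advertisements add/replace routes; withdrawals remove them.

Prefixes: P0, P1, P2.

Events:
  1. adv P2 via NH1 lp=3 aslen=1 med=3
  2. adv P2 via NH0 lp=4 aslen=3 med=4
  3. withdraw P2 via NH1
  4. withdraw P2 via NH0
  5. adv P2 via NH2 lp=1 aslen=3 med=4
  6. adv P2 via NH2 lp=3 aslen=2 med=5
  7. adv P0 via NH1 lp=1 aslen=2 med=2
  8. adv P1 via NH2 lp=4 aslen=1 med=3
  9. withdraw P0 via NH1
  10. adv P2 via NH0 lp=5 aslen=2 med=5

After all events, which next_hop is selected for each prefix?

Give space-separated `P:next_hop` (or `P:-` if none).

Answer: P0:- P1:NH2 P2:NH0

Derivation:
Op 1: best P0=- P1=- P2=NH1
Op 2: best P0=- P1=- P2=NH0
Op 3: best P0=- P1=- P2=NH0
Op 4: best P0=- P1=- P2=-
Op 5: best P0=- P1=- P2=NH2
Op 6: best P0=- P1=- P2=NH2
Op 7: best P0=NH1 P1=- P2=NH2
Op 8: best P0=NH1 P1=NH2 P2=NH2
Op 9: best P0=- P1=NH2 P2=NH2
Op 10: best P0=- P1=NH2 P2=NH0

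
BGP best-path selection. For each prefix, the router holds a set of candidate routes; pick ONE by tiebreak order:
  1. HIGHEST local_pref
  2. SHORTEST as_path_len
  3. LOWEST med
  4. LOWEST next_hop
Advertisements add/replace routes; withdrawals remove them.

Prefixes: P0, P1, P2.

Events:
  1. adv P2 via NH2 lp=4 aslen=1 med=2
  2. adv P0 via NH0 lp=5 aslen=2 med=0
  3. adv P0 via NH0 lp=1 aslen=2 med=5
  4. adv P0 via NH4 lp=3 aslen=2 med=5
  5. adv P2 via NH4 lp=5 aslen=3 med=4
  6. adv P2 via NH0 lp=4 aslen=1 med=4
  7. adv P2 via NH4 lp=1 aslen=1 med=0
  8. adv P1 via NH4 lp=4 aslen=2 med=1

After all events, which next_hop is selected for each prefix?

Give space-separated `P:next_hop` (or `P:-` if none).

Op 1: best P0=- P1=- P2=NH2
Op 2: best P0=NH0 P1=- P2=NH2
Op 3: best P0=NH0 P1=- P2=NH2
Op 4: best P0=NH4 P1=- P2=NH2
Op 5: best P0=NH4 P1=- P2=NH4
Op 6: best P0=NH4 P1=- P2=NH4
Op 7: best P0=NH4 P1=- P2=NH2
Op 8: best P0=NH4 P1=NH4 P2=NH2

Answer: P0:NH4 P1:NH4 P2:NH2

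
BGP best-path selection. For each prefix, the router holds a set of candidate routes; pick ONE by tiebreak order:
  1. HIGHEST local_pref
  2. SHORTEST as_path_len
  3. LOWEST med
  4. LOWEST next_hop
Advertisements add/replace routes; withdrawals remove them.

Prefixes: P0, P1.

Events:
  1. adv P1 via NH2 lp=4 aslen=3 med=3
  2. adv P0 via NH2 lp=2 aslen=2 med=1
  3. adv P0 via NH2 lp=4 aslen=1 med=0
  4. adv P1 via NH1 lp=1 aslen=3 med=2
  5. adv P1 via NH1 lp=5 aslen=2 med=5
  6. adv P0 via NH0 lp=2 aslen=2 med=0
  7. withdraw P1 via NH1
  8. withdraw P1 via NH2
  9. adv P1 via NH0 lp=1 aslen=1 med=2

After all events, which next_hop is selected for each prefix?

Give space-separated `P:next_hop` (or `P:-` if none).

Op 1: best P0=- P1=NH2
Op 2: best P0=NH2 P1=NH2
Op 3: best P0=NH2 P1=NH2
Op 4: best P0=NH2 P1=NH2
Op 5: best P0=NH2 P1=NH1
Op 6: best P0=NH2 P1=NH1
Op 7: best P0=NH2 P1=NH2
Op 8: best P0=NH2 P1=-
Op 9: best P0=NH2 P1=NH0

Answer: P0:NH2 P1:NH0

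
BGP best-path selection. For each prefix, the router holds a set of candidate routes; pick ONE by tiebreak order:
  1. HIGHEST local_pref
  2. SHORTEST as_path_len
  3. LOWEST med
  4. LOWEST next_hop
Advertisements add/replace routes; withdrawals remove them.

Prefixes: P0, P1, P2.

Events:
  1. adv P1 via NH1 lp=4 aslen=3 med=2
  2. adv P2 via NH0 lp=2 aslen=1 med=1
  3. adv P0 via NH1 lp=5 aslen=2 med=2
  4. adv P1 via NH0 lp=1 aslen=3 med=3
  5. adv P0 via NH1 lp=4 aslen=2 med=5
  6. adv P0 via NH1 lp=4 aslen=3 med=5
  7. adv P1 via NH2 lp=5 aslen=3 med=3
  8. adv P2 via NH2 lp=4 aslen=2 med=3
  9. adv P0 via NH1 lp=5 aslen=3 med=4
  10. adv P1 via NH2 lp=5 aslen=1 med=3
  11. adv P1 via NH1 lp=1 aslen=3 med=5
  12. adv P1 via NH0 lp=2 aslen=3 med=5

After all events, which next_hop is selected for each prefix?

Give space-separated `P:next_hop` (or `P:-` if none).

Answer: P0:NH1 P1:NH2 P2:NH2

Derivation:
Op 1: best P0=- P1=NH1 P2=-
Op 2: best P0=- P1=NH1 P2=NH0
Op 3: best P0=NH1 P1=NH1 P2=NH0
Op 4: best P0=NH1 P1=NH1 P2=NH0
Op 5: best P0=NH1 P1=NH1 P2=NH0
Op 6: best P0=NH1 P1=NH1 P2=NH0
Op 7: best P0=NH1 P1=NH2 P2=NH0
Op 8: best P0=NH1 P1=NH2 P2=NH2
Op 9: best P0=NH1 P1=NH2 P2=NH2
Op 10: best P0=NH1 P1=NH2 P2=NH2
Op 11: best P0=NH1 P1=NH2 P2=NH2
Op 12: best P0=NH1 P1=NH2 P2=NH2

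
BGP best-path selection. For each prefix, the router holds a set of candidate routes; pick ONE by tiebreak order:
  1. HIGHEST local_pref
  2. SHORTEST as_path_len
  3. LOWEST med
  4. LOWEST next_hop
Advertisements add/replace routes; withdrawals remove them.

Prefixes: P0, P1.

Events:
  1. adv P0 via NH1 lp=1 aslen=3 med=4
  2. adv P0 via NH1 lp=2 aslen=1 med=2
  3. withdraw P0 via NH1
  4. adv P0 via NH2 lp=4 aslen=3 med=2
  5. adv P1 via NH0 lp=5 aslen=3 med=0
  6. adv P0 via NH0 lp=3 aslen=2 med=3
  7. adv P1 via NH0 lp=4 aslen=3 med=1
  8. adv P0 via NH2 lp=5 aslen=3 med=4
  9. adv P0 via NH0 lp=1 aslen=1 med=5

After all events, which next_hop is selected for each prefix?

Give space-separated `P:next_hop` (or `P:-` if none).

Answer: P0:NH2 P1:NH0

Derivation:
Op 1: best P0=NH1 P1=-
Op 2: best P0=NH1 P1=-
Op 3: best P0=- P1=-
Op 4: best P0=NH2 P1=-
Op 5: best P0=NH2 P1=NH0
Op 6: best P0=NH2 P1=NH0
Op 7: best P0=NH2 P1=NH0
Op 8: best P0=NH2 P1=NH0
Op 9: best P0=NH2 P1=NH0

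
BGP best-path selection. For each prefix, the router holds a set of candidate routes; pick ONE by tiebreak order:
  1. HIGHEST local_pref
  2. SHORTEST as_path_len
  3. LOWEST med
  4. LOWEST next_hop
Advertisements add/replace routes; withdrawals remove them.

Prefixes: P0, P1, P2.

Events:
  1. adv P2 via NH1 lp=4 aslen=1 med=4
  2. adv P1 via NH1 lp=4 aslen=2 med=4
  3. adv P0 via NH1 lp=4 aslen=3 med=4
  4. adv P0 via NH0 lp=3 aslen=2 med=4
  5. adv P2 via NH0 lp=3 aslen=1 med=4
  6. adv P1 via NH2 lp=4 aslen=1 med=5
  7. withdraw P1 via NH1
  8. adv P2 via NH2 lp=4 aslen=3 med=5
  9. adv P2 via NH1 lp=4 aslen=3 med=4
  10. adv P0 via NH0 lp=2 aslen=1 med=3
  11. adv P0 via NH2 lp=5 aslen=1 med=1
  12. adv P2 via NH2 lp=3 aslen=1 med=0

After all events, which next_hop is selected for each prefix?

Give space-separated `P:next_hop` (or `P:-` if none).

Answer: P0:NH2 P1:NH2 P2:NH1

Derivation:
Op 1: best P0=- P1=- P2=NH1
Op 2: best P0=- P1=NH1 P2=NH1
Op 3: best P0=NH1 P1=NH1 P2=NH1
Op 4: best P0=NH1 P1=NH1 P2=NH1
Op 5: best P0=NH1 P1=NH1 P2=NH1
Op 6: best P0=NH1 P1=NH2 P2=NH1
Op 7: best P0=NH1 P1=NH2 P2=NH1
Op 8: best P0=NH1 P1=NH2 P2=NH1
Op 9: best P0=NH1 P1=NH2 P2=NH1
Op 10: best P0=NH1 P1=NH2 P2=NH1
Op 11: best P0=NH2 P1=NH2 P2=NH1
Op 12: best P0=NH2 P1=NH2 P2=NH1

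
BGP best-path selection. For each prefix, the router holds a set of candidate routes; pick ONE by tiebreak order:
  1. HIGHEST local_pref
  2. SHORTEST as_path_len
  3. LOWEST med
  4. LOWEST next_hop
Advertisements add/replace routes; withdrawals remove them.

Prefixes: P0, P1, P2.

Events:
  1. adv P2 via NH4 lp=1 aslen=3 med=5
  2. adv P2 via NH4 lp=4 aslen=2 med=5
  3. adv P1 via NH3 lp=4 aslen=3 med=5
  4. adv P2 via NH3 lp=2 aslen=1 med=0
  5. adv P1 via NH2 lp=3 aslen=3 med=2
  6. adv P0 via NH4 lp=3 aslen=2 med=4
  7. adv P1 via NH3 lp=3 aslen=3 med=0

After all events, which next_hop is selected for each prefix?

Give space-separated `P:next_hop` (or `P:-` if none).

Answer: P0:NH4 P1:NH3 P2:NH4

Derivation:
Op 1: best P0=- P1=- P2=NH4
Op 2: best P0=- P1=- P2=NH4
Op 3: best P0=- P1=NH3 P2=NH4
Op 4: best P0=- P1=NH3 P2=NH4
Op 5: best P0=- P1=NH3 P2=NH4
Op 6: best P0=NH4 P1=NH3 P2=NH4
Op 7: best P0=NH4 P1=NH3 P2=NH4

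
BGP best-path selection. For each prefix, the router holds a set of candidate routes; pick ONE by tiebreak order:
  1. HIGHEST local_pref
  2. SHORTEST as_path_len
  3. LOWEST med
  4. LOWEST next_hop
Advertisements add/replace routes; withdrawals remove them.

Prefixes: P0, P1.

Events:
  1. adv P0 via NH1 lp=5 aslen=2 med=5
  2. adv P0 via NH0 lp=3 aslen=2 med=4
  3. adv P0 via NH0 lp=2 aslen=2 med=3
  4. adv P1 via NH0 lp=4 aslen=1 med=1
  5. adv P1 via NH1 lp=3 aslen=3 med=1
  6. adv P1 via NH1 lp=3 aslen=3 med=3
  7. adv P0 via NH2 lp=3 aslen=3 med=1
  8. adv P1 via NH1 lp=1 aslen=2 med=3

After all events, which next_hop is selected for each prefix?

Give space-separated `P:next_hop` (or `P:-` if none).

Op 1: best P0=NH1 P1=-
Op 2: best P0=NH1 P1=-
Op 3: best P0=NH1 P1=-
Op 4: best P0=NH1 P1=NH0
Op 5: best P0=NH1 P1=NH0
Op 6: best P0=NH1 P1=NH0
Op 7: best P0=NH1 P1=NH0
Op 8: best P0=NH1 P1=NH0

Answer: P0:NH1 P1:NH0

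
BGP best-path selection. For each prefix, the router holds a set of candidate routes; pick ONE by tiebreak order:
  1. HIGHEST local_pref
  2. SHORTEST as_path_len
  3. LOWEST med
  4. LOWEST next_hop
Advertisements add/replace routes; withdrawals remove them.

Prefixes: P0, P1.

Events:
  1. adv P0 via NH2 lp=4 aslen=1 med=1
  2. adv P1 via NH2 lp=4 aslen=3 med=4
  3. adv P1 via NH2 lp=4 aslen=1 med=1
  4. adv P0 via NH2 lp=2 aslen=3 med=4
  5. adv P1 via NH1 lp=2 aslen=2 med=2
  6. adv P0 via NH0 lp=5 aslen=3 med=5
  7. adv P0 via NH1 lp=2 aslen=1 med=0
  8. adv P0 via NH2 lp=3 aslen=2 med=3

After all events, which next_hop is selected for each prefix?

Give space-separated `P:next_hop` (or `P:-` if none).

Op 1: best P0=NH2 P1=-
Op 2: best P0=NH2 P1=NH2
Op 3: best P0=NH2 P1=NH2
Op 4: best P0=NH2 P1=NH2
Op 5: best P0=NH2 P1=NH2
Op 6: best P0=NH0 P1=NH2
Op 7: best P0=NH0 P1=NH2
Op 8: best P0=NH0 P1=NH2

Answer: P0:NH0 P1:NH2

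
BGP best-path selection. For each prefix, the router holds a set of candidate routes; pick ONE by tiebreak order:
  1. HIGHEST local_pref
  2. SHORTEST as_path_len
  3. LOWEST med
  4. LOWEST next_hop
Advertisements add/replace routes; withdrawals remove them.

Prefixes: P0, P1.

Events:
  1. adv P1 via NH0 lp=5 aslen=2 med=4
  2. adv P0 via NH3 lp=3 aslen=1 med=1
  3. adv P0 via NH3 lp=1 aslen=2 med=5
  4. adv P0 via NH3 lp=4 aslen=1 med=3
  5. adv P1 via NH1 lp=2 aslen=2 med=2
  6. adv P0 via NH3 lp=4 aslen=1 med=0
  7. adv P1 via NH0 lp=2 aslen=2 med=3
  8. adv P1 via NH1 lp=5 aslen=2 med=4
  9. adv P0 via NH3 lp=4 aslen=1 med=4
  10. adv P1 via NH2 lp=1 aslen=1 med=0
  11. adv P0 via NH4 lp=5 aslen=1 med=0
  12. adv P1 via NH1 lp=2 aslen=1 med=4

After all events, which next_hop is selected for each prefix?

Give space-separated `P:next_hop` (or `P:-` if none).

Answer: P0:NH4 P1:NH1

Derivation:
Op 1: best P0=- P1=NH0
Op 2: best P0=NH3 P1=NH0
Op 3: best P0=NH3 P1=NH0
Op 4: best P0=NH3 P1=NH0
Op 5: best P0=NH3 P1=NH0
Op 6: best P0=NH3 P1=NH0
Op 7: best P0=NH3 P1=NH1
Op 8: best P0=NH3 P1=NH1
Op 9: best P0=NH3 P1=NH1
Op 10: best P0=NH3 P1=NH1
Op 11: best P0=NH4 P1=NH1
Op 12: best P0=NH4 P1=NH1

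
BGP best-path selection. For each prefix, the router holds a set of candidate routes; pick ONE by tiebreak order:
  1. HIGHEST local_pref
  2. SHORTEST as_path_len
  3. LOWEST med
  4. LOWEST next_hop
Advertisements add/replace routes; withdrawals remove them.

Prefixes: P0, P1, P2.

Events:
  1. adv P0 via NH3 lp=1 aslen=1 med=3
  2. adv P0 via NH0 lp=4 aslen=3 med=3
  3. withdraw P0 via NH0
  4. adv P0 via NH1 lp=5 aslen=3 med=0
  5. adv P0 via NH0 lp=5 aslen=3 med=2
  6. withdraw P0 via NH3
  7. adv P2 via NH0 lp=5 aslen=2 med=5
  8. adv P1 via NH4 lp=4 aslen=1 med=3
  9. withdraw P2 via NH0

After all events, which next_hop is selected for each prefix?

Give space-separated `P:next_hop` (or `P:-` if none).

Answer: P0:NH1 P1:NH4 P2:-

Derivation:
Op 1: best P0=NH3 P1=- P2=-
Op 2: best P0=NH0 P1=- P2=-
Op 3: best P0=NH3 P1=- P2=-
Op 4: best P0=NH1 P1=- P2=-
Op 5: best P0=NH1 P1=- P2=-
Op 6: best P0=NH1 P1=- P2=-
Op 7: best P0=NH1 P1=- P2=NH0
Op 8: best P0=NH1 P1=NH4 P2=NH0
Op 9: best P0=NH1 P1=NH4 P2=-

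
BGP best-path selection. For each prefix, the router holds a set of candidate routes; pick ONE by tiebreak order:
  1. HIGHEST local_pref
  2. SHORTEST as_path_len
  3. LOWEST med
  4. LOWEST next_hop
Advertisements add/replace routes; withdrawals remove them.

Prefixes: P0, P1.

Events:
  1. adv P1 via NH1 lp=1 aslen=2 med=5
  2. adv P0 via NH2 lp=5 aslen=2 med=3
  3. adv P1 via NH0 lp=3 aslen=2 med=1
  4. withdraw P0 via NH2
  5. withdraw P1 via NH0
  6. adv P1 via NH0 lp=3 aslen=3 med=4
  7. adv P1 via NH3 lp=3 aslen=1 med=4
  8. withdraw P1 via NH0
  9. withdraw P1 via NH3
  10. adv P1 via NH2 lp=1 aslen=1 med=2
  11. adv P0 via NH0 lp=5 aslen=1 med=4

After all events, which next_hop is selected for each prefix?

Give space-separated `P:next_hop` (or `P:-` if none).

Answer: P0:NH0 P1:NH2

Derivation:
Op 1: best P0=- P1=NH1
Op 2: best P0=NH2 P1=NH1
Op 3: best P0=NH2 P1=NH0
Op 4: best P0=- P1=NH0
Op 5: best P0=- P1=NH1
Op 6: best P0=- P1=NH0
Op 7: best P0=- P1=NH3
Op 8: best P0=- P1=NH3
Op 9: best P0=- P1=NH1
Op 10: best P0=- P1=NH2
Op 11: best P0=NH0 P1=NH2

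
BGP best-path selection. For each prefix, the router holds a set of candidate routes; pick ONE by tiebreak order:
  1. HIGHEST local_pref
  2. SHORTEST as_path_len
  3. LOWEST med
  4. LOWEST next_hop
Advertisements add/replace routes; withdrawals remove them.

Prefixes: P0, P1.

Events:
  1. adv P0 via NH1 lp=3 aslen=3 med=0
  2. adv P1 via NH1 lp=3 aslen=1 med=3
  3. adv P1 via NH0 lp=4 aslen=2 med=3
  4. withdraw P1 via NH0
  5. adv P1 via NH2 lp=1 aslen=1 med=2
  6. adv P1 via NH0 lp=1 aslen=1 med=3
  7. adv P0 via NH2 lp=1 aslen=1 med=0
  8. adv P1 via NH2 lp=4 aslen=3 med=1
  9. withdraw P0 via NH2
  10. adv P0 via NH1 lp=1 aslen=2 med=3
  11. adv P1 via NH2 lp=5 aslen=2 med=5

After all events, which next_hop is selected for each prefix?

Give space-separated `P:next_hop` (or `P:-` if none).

Answer: P0:NH1 P1:NH2

Derivation:
Op 1: best P0=NH1 P1=-
Op 2: best P0=NH1 P1=NH1
Op 3: best P0=NH1 P1=NH0
Op 4: best P0=NH1 P1=NH1
Op 5: best P0=NH1 P1=NH1
Op 6: best P0=NH1 P1=NH1
Op 7: best P0=NH1 P1=NH1
Op 8: best P0=NH1 P1=NH2
Op 9: best P0=NH1 P1=NH2
Op 10: best P0=NH1 P1=NH2
Op 11: best P0=NH1 P1=NH2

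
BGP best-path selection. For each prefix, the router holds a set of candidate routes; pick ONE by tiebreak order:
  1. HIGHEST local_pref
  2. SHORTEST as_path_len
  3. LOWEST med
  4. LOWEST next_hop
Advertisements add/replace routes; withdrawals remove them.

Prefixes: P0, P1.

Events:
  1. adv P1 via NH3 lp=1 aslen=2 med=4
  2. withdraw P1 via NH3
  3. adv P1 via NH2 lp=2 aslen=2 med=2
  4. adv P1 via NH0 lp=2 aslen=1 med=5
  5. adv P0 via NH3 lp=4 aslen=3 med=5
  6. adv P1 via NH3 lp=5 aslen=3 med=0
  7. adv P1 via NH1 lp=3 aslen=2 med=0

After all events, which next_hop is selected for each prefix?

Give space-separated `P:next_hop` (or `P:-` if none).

Answer: P0:NH3 P1:NH3

Derivation:
Op 1: best P0=- P1=NH3
Op 2: best P0=- P1=-
Op 3: best P0=- P1=NH2
Op 4: best P0=- P1=NH0
Op 5: best P0=NH3 P1=NH0
Op 6: best P0=NH3 P1=NH3
Op 7: best P0=NH3 P1=NH3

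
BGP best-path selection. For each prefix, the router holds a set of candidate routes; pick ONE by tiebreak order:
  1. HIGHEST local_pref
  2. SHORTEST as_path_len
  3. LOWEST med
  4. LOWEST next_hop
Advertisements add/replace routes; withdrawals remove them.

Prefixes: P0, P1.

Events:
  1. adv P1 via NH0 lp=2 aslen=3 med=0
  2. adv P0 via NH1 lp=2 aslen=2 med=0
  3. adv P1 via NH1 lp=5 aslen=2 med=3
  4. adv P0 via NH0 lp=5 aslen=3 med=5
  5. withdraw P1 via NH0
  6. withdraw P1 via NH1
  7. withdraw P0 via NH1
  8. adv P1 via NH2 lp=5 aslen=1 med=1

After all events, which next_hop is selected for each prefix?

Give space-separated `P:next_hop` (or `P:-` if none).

Op 1: best P0=- P1=NH0
Op 2: best P0=NH1 P1=NH0
Op 3: best P0=NH1 P1=NH1
Op 4: best P0=NH0 P1=NH1
Op 5: best P0=NH0 P1=NH1
Op 6: best P0=NH0 P1=-
Op 7: best P0=NH0 P1=-
Op 8: best P0=NH0 P1=NH2

Answer: P0:NH0 P1:NH2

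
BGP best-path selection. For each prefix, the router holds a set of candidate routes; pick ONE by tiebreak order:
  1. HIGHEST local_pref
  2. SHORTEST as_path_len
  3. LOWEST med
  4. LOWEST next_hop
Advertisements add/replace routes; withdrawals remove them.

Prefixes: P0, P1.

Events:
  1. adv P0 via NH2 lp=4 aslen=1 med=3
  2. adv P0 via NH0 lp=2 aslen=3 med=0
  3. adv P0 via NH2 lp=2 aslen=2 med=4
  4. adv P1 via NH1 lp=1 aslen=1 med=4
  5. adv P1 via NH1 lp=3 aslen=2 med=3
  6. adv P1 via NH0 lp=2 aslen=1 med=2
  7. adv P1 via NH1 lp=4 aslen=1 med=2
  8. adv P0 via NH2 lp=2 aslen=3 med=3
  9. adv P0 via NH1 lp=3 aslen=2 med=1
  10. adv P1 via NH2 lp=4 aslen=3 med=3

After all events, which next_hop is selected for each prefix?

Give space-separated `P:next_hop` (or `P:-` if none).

Answer: P0:NH1 P1:NH1

Derivation:
Op 1: best P0=NH2 P1=-
Op 2: best P0=NH2 P1=-
Op 3: best P0=NH2 P1=-
Op 4: best P0=NH2 P1=NH1
Op 5: best P0=NH2 P1=NH1
Op 6: best P0=NH2 P1=NH1
Op 7: best P0=NH2 P1=NH1
Op 8: best P0=NH0 P1=NH1
Op 9: best P0=NH1 P1=NH1
Op 10: best P0=NH1 P1=NH1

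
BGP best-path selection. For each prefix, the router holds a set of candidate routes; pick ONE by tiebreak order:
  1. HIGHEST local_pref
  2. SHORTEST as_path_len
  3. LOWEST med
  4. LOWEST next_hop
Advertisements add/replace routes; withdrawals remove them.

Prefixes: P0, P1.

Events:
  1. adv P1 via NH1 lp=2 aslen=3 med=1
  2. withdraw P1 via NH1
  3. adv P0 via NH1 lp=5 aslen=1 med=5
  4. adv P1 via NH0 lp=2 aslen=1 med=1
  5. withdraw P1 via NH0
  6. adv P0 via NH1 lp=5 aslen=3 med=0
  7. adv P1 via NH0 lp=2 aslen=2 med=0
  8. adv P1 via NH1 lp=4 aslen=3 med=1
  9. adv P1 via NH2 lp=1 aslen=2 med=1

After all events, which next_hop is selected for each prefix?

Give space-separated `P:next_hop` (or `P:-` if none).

Answer: P0:NH1 P1:NH1

Derivation:
Op 1: best P0=- P1=NH1
Op 2: best P0=- P1=-
Op 3: best P0=NH1 P1=-
Op 4: best P0=NH1 P1=NH0
Op 5: best P0=NH1 P1=-
Op 6: best P0=NH1 P1=-
Op 7: best P0=NH1 P1=NH0
Op 8: best P0=NH1 P1=NH1
Op 9: best P0=NH1 P1=NH1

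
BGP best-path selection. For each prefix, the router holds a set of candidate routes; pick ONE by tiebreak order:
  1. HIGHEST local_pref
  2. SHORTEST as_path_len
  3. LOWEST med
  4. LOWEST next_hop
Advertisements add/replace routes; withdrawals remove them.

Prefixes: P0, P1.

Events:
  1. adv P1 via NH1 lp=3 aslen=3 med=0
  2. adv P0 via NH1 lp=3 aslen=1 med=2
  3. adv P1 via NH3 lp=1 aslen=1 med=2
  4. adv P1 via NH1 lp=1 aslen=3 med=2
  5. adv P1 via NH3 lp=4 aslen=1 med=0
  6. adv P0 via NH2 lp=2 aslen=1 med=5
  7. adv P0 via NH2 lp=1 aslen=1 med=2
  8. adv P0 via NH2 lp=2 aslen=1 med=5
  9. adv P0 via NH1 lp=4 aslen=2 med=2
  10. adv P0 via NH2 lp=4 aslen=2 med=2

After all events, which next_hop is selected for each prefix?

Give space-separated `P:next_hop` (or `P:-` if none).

Op 1: best P0=- P1=NH1
Op 2: best P0=NH1 P1=NH1
Op 3: best P0=NH1 P1=NH1
Op 4: best P0=NH1 P1=NH3
Op 5: best P0=NH1 P1=NH3
Op 6: best P0=NH1 P1=NH3
Op 7: best P0=NH1 P1=NH3
Op 8: best P0=NH1 P1=NH3
Op 9: best P0=NH1 P1=NH3
Op 10: best P0=NH1 P1=NH3

Answer: P0:NH1 P1:NH3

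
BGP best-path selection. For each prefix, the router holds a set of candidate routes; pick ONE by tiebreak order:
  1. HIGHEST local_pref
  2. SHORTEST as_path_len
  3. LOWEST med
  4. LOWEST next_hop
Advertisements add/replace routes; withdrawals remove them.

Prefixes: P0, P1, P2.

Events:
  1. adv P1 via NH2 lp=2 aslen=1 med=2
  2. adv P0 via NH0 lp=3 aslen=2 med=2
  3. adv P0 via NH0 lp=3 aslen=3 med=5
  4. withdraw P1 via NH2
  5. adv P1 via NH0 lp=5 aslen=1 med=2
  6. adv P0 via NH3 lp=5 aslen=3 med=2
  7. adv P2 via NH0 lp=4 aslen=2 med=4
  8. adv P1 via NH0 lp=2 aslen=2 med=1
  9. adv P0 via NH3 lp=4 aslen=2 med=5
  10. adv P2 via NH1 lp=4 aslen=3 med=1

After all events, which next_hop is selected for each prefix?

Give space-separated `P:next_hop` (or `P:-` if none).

Answer: P0:NH3 P1:NH0 P2:NH0

Derivation:
Op 1: best P0=- P1=NH2 P2=-
Op 2: best P0=NH0 P1=NH2 P2=-
Op 3: best P0=NH0 P1=NH2 P2=-
Op 4: best P0=NH0 P1=- P2=-
Op 5: best P0=NH0 P1=NH0 P2=-
Op 6: best P0=NH3 P1=NH0 P2=-
Op 7: best P0=NH3 P1=NH0 P2=NH0
Op 8: best P0=NH3 P1=NH0 P2=NH0
Op 9: best P0=NH3 P1=NH0 P2=NH0
Op 10: best P0=NH3 P1=NH0 P2=NH0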